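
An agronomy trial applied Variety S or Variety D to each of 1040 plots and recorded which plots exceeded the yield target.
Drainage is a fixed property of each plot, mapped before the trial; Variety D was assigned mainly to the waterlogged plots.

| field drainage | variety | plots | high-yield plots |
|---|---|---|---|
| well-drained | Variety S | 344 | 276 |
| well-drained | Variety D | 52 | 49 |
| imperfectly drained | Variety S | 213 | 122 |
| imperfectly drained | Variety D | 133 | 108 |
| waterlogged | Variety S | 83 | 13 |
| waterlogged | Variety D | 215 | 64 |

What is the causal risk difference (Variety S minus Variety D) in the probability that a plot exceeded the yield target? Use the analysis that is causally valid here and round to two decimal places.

Field drainage satisfies the back-door criterion: it is not a descendant of the variety, and it blocks the spurious path from variety to outcome. Adjusting for it (i.e., using the within-field drainage rates) gives the causal effect.
Adjusting over the population distribution of field drainage: 0.381·(0.802−0.942) + 0.333·(0.573−0.812) + 0.287·(0.157−0.298) = -0.173.

-0.17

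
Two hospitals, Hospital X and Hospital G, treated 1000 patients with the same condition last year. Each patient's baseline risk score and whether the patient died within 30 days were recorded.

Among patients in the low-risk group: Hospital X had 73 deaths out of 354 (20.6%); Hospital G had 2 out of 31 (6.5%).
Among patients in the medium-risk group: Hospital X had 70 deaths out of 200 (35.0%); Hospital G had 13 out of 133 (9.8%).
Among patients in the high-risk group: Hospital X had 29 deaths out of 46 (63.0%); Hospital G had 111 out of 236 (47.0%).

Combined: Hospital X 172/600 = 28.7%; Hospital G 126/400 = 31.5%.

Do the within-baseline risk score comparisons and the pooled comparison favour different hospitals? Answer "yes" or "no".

yes

Within each baseline risk score level (low-risk 20.6% vs 6.5%; medium-risk 35.0% vs 9.8%; high-risk 63.0% vs 47.0%), Hospital G has the lower rate every time. Pooled: 28.7% vs 31.5% — Hospital X has the lower rate overall. The two comparisons disagree.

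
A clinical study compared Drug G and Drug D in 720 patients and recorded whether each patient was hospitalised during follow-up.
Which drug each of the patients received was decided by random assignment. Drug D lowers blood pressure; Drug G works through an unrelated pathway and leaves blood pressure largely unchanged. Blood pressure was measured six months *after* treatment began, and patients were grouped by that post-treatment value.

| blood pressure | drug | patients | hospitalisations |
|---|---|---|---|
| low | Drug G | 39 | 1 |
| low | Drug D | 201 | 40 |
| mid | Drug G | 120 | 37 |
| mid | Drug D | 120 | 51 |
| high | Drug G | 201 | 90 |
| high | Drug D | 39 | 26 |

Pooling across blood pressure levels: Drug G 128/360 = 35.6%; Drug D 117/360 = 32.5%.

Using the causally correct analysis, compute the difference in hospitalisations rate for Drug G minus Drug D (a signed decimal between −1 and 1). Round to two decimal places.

+0.03

The stratified and pooled comparisons disagree (Drug G wins within each blood pressure; Drug D wins overall), so the answer turns on the causal role of blood pressure.
Blood pressure is downstream of the drug. One should not condition on a consequence of treatment, so the overall rates are the right comparison.
The causal difference is the pooled difference: 0.356 − 0.325 = +0.031.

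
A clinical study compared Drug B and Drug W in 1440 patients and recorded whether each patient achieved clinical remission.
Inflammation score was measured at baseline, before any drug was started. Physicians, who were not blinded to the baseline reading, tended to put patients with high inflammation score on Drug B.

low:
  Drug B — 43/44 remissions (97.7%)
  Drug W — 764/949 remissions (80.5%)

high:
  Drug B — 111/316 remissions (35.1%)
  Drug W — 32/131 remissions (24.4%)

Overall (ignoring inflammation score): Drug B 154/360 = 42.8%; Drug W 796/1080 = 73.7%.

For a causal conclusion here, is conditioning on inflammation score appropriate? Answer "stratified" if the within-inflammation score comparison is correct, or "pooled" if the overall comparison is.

stratified

The inflammation score-specific comparison favours Drug B throughout, but the pooled figures favour Drug W. The question is whether to condition on inflammation score.
The imbalance in inflammation score arose from how patients were allocated, not from anything the drug did; and inflammation score independently affects the outcome. The pooled gap is confounded — condition on inflammation score.
Within each level — low: 97.7% vs 80.5%; high: 35.1% vs 24.4% — Drug B is higher every time.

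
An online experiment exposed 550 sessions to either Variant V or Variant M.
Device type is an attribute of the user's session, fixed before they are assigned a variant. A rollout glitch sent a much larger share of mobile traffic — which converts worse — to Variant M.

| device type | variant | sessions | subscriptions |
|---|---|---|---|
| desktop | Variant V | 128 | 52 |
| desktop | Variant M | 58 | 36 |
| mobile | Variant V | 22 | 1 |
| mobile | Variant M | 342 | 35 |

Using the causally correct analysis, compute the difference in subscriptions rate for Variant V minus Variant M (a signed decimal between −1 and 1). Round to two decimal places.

Device type satisfies the back-door criterion: it is not a descendant of the variant, and it blocks the spurious path from variant to outcome. Adjusting for it (i.e., using the within-device type rates) gives the causal effect.
Adjusting over the population distribution of device type: 0.338·(0.406−0.621) + 0.662·(0.045−0.102) = -0.110.

-0.11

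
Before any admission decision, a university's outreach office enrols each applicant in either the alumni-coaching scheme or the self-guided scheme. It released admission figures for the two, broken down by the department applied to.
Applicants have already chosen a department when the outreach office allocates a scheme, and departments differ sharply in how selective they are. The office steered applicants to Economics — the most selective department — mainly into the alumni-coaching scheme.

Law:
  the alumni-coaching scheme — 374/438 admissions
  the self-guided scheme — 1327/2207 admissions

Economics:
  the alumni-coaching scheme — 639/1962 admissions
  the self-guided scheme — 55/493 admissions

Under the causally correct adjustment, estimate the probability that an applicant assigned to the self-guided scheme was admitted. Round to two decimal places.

0.37

Since department is a pre-existing factor (not a product of the outreach scheme) and it affects the outcome on its own, it is a confounder. The stratified rates, not the pooled rate, identify the causal effect.
Standardising the self-guided scheme to the population department mix: 0.519·1327/2207 + 0.481·55/493 = 0.366.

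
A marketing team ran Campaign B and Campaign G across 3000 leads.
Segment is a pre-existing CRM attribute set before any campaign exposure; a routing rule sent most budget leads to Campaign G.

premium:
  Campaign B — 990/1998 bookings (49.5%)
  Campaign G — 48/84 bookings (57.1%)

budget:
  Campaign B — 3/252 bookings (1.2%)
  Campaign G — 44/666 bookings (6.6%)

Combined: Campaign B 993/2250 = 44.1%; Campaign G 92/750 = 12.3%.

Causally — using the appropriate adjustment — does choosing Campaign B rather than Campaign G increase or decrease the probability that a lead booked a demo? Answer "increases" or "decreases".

decreases

Since customer segment is a pre-existing factor (not a product of the campaign) and it affects the outcome on its own, it is a confounder. The stratified rates, not the pooled rate, identify the causal effect.
Within each level — premium: 49.5% vs 57.1%; budget: 1.2% vs 6.6% — Campaign G is higher every time.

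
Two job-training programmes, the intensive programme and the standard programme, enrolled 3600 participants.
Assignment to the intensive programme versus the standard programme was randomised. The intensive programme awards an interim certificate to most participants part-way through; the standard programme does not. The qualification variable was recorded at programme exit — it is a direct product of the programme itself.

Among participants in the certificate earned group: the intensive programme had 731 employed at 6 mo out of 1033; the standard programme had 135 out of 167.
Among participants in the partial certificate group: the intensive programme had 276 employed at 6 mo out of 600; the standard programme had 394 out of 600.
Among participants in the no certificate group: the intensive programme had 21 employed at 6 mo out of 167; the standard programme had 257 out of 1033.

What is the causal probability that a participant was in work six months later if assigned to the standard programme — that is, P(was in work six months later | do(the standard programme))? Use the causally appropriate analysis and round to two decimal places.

0.44

Qualification attained during the programme is downstream of the programme. One should not condition on a consequence of treatment, so the overall rates are the right comparison.
So P(outcome | do(the standard programme)) is just the pooled rate for the standard programme: 786/1800 = 0.437.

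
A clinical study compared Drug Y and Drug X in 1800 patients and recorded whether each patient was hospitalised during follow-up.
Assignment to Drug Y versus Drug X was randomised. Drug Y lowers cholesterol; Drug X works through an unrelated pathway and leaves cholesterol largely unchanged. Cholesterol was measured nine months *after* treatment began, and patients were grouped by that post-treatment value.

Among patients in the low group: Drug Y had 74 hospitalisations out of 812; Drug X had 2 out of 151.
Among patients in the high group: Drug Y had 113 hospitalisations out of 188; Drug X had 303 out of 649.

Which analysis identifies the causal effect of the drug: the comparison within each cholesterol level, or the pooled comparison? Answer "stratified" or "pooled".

pooled

Drug X is lower inside every cholesterol stratum but Drug Y is lower in aggregate. Whether to stratify depends on how cholesterol relates to the drug.
Stratifying would compare drugs among patients the drugs themselves sorted into cholesterol groups — a form of selection on an intermediate. The unconditioned pooled rates give the total causal effect.
Pooled: Drug Y 18.7% vs Drug X 38.1%; Drug Y is lower overall.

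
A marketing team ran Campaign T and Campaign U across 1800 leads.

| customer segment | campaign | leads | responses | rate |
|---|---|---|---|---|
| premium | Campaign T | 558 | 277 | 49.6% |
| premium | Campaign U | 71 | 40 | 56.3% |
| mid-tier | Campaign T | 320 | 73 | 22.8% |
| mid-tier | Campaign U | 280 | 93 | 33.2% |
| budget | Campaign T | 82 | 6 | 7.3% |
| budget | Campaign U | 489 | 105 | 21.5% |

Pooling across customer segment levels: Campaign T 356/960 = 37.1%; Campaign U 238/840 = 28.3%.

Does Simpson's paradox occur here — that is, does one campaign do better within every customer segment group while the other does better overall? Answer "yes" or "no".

Within each customer segment level (premium 49.6% vs 56.3%; mid-tier 22.8% vs 33.2%; budget 7.3% vs 21.5%), Campaign U has the higher rate every time. Pooled: 37.1% vs 28.3% — Campaign T has the higher rate overall. The two comparisons disagree.

yes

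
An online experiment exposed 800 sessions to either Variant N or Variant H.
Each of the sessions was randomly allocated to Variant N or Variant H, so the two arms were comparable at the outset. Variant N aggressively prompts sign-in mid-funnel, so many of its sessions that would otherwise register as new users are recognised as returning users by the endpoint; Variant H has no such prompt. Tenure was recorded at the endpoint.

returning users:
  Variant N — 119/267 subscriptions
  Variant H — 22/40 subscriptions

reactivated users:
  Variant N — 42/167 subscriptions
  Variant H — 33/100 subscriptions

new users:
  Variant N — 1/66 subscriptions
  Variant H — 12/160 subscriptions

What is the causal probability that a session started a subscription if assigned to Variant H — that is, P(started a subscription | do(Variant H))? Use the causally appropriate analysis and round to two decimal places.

Stratifying would compare variants among sessions the variants themselves sorted into user tenure groups — a form of selection on an intermediate. The unconditioned pooled rates give the total causal effect.
So P(outcome | do(Variant H)) is just the pooled rate for Variant H: 67/300 = 0.223.

0.22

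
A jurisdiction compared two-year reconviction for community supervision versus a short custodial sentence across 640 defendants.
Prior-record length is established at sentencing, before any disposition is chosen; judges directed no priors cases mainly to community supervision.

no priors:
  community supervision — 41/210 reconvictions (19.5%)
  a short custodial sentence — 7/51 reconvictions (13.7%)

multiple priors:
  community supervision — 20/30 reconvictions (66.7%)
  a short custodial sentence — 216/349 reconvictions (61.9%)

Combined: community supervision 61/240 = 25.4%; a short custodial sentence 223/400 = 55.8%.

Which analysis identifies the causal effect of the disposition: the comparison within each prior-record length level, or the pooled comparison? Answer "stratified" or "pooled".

stratified

Since prior-record length is a pre-existing factor (not a product of the disposition) and it affects the outcome on its own, it is a confounder. The stratified rates, not the pooled rate, identify the causal effect.
Within each level — no priors: 19.5% vs 13.7%; multiple priors: 66.7% vs 61.9% — a short custodial sentence is lower every time.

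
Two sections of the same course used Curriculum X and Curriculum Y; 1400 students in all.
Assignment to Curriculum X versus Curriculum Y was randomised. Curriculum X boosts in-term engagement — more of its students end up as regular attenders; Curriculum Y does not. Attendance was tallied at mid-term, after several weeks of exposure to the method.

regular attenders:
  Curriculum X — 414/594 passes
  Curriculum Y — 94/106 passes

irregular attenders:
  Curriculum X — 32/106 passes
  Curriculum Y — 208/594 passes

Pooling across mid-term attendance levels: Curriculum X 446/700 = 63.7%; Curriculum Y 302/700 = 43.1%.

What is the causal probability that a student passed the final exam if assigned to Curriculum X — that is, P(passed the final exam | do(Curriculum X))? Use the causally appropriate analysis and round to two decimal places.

0.64

Mid-term attendance is downstream of the teaching method. One should not condition on a consequence of treatment, so the overall rates are the right comparison.
So P(outcome | do(Curriculum X)) is just the pooled rate for Curriculum X: 446/700 = 0.637.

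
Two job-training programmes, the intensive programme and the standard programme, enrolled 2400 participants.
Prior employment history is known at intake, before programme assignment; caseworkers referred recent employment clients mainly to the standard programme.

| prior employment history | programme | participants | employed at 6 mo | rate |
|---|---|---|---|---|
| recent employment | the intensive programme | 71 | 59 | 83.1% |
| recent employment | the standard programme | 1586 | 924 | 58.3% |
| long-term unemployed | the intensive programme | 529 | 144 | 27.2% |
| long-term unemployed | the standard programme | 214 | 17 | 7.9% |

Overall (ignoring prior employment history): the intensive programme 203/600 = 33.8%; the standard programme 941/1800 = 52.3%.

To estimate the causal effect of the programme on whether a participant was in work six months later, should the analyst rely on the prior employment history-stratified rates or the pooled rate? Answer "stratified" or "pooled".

Since prior employment history is a pre-existing factor (not a product of the programme) and it affects the outcome on its own, it is a confounder. The stratified rates, not the pooled rate, identify the causal effect.
Within each level — recent employment: 83.1% vs 58.3%; long-term unemployed: 27.2% vs 7.9% — the intensive programme is higher every time.

stratified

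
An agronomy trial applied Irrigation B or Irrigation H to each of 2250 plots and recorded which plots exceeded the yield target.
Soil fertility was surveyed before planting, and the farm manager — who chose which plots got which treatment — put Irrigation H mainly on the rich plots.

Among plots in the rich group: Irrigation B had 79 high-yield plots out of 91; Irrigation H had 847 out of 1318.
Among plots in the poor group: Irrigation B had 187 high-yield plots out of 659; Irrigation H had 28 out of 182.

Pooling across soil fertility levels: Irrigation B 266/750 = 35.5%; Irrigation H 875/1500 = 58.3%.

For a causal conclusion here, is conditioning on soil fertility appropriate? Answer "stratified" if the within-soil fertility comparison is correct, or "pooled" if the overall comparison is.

The soil fertility-specific comparison favours Irrigation B throughout, but the pooled figures favour Irrigation H. The question is whether to condition on soil fertility.
The imbalance in soil fertility arose from how plots were allocated, not from anything the irrigation did; and soil fertility independently affects the outcome. The pooled gap is confounded — condition on soil fertility.
Within each level — rich: 86.8% vs 64.3%; poor: 28.4% vs 15.4% — Irrigation B is higher every time.

stratified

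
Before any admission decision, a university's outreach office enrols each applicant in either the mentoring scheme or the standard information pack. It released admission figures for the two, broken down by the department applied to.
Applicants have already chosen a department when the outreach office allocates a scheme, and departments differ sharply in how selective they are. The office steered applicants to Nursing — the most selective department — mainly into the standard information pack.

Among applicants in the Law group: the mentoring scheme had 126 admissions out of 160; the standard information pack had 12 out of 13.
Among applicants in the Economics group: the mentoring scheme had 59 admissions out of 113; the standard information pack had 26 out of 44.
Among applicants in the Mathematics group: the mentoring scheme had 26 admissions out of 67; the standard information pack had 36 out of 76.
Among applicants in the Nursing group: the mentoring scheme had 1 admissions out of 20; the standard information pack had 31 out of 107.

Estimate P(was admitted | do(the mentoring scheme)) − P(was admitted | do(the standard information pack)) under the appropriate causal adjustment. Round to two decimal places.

-0.13

The department-specific comparison favours the standard information pack throughout, but the pooled figures favour the mentoring scheme. The question is whether to condition on department.
Here department is a common cause — it drives both which outreach scheme a case falls under and the outcome. The crude comparison mixes populations; the stratum-specific rates are the causally relevant ones.
Adjusting over the population distribution of department: 0.288·(0.787−0.923) + 0.262·(0.522−0.591) + 0.238·(0.388−0.474) + 0.212·(0.050−0.290) = -0.128.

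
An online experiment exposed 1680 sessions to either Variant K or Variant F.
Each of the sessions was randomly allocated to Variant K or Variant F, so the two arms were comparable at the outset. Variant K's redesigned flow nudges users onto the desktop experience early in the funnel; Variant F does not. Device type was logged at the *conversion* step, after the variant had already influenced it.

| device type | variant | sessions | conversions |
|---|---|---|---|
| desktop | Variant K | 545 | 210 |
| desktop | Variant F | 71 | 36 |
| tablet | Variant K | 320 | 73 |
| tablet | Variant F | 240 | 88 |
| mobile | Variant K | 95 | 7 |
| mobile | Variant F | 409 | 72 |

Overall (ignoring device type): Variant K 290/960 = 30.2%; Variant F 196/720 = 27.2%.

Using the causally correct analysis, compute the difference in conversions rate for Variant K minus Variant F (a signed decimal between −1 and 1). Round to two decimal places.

Device type is downstream of the variant. One should not condition on a consequence of treatment, so the overall rates are the right comparison.
The causal difference is the pooled difference: 0.302 − 0.272 = +0.030.

+0.03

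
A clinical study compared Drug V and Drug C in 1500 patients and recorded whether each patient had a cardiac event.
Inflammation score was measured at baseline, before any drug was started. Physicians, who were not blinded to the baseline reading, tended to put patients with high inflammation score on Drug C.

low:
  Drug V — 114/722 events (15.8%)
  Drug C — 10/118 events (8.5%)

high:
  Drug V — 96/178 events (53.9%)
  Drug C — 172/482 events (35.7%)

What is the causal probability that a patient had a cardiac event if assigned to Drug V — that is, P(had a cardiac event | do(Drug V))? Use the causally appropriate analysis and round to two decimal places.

0.33

The imbalance in inflammation score arose from how patients were allocated, not from anything the drug did; and inflammation score independently affects the outcome. The pooled gap is confounded — condition on inflammation score.
Standardising Drug V to the population inflammation score mix: 0.560·114/722 + 0.440·96/178 = 0.326.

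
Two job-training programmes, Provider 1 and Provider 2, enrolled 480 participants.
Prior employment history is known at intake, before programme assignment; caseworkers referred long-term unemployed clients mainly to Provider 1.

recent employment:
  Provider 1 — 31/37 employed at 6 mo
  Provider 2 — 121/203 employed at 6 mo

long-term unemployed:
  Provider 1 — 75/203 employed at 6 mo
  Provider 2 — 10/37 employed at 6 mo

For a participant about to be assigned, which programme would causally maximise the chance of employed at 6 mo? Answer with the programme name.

Provider 1

Provider 1 is higher inside every prior employment history stratum but Provider 2 is higher in aggregate. Whether to stratify depends on how prior employment history relates to the programme.
The imbalance in prior employment history arose from how participants were allocated, not from anything the programme did; and prior employment history independently affects the outcome. The pooled gap is confounded — condition on prior employment history.
Within each level — recent employment: 83.8% vs 59.6%; long-term unemployed: 36.9% vs 27.0% — Provider 1 is higher every time.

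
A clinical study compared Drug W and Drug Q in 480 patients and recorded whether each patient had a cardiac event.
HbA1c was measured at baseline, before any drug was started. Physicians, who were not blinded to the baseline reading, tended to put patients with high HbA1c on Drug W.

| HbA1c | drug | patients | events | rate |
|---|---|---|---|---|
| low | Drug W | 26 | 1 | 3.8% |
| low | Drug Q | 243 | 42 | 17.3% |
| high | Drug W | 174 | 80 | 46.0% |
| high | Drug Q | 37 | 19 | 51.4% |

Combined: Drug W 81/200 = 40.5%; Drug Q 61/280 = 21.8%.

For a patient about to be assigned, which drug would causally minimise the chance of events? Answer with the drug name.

Drug W

Within every HbA1c level Drug W has the lower rate, yet pooled Drug Q does — Simpson's reversal.
HbA1c is set before the drug has any effect — it is not caused by the drug — and it independently drives the outcome. That makes it a confounder, so the causal comparison is within HbA1c levels.
Within each level — low: 3.8% vs 17.3%; high: 46.0% vs 51.4% — Drug W is lower every time.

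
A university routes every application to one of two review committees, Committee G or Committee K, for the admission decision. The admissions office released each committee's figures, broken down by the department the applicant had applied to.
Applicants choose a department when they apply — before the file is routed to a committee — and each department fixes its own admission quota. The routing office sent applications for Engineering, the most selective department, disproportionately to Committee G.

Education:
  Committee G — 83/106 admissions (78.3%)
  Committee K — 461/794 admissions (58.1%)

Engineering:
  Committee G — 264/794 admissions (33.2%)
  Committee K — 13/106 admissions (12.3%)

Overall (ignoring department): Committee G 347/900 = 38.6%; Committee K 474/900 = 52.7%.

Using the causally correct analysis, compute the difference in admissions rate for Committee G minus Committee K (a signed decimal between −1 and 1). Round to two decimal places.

+0.21

The imbalance in department arose from how applicants were allocated, not from anything the review committee did; and department independently affects the outcome. The pooled gap is confounded — condition on department.
Adjusting over the population distribution of department: 0.500·(0.783−0.581) + 0.500·(0.332−0.123) = +0.206.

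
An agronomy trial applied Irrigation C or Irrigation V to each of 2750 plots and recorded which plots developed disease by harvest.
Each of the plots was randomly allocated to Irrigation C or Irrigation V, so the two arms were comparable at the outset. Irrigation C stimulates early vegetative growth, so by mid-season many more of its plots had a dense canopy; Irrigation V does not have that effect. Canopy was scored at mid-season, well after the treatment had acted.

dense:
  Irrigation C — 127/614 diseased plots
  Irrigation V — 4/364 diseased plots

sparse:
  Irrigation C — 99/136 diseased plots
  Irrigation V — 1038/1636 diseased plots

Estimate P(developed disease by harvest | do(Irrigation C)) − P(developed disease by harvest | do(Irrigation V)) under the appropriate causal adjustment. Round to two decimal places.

Mid-season canopy lies on the pathway irrigation → mid-season canopy → outcome, so adjusting for it blocks the indirect effect. For the total causal effect of irrigation, use the unadjusted pooled rates.
The causal difference is the pooled difference: 0.301 − 0.521 = -0.220.

-0.22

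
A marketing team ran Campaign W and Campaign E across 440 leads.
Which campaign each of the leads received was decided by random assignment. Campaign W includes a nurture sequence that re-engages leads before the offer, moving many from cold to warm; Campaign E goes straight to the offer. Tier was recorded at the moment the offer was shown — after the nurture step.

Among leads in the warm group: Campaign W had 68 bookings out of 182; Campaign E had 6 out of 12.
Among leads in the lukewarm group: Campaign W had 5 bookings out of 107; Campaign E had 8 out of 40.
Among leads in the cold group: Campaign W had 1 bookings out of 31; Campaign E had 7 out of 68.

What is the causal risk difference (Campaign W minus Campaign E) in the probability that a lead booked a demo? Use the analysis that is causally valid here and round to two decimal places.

+0.06

The engagement tier-specific comparison favours Campaign E throughout, but the pooled figures favour Campaign W. The question is whether to condition on engagement tier.
Engagement tier is downstream of the campaign. One should not condition on a consequence of treatment, so the overall rates are the right comparison.
The causal difference is the pooled difference: 0.231 − 0.175 = +0.056.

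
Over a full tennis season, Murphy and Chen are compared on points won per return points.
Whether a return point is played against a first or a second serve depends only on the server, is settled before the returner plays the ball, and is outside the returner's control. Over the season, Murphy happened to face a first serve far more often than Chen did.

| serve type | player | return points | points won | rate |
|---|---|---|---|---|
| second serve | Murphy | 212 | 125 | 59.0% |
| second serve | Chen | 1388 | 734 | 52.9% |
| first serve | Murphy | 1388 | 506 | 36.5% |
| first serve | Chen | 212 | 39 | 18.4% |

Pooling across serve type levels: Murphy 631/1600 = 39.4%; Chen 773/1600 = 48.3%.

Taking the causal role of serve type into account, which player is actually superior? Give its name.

Murphy

Here serve type is a common cause — it drives both which player a case falls under and the outcome. The crude comparison mixes populations; the stratum-specific rates are the causally relevant ones.
Within each level — second serve: 59.0% vs 52.9%; first serve: 36.5% vs 18.4% — Murphy is higher every time.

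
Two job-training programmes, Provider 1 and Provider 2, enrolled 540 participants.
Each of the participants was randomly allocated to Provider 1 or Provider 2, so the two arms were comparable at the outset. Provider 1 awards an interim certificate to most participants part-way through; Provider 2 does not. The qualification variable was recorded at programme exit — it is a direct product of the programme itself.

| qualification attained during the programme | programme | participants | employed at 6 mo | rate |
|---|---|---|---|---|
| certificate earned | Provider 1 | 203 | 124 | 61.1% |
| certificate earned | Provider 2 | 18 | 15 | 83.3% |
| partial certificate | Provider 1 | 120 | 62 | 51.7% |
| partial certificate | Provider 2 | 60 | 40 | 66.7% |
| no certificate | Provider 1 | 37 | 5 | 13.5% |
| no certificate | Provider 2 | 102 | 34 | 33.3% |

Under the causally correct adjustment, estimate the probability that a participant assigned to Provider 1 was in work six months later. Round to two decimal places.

Provider 2 is higher inside every qualification attained during the programme stratum but Provider 1 is higher in aggregate. Whether to stratify depends on how qualification attained during the programme relates to the programme.
Qualification attained during the programme lies on the pathway programme → qualification attained during the programme → outcome, so adjusting for it blocks the indirect effect. For the total causal effect of programme, use the unadjusted pooled rates.
So P(outcome | do(Provider 1)) is just the pooled rate for Provider 1: 191/360 = 0.531.

0.53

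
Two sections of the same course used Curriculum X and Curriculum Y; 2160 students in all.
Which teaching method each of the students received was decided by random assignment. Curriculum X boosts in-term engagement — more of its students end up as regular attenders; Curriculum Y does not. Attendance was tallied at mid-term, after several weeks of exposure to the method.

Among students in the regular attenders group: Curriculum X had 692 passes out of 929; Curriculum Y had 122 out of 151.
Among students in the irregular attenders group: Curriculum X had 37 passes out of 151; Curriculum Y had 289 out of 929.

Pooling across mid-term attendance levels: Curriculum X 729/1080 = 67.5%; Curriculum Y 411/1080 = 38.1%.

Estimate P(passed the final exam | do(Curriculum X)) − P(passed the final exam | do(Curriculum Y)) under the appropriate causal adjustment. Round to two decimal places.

+0.29

Mid-term attendance here is a post-treatment variable shaped by the teaching method; conditioning on it would introduce bias rather than remove it. The overall comparison is the causal one.
The causal difference is the pooled difference: 0.675 − 0.381 = +0.294.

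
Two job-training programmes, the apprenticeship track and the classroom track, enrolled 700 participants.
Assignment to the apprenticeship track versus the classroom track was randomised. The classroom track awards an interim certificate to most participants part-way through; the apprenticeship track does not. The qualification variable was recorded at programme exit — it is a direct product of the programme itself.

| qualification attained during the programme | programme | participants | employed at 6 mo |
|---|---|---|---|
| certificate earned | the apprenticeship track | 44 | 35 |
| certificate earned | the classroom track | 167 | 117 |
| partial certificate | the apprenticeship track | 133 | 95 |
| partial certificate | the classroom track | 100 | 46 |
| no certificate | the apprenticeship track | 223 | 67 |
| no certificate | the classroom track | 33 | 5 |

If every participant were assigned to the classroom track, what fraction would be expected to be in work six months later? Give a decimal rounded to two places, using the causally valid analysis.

0.56

The distribution of qualification attained during the programme is itself part of what the programme does — it is an intermediate outcome. Holding it fixed would remove that part of the effect; the total effect is the pooled difference.
So P(outcome | do(the classroom track)) is just the pooled rate for the classroom track: 168/300 = 0.560.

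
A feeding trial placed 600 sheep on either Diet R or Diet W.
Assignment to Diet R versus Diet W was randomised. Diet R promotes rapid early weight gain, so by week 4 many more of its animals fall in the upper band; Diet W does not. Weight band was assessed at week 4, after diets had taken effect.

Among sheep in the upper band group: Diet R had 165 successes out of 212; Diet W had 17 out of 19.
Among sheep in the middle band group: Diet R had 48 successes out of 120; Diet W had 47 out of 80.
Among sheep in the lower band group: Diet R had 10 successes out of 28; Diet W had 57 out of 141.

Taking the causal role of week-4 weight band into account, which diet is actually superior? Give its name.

Week-4 weight band here is a post-treatment variable shaped by the diet; conditioning on it would introduce bias rather than remove it. The overall comparison is the causal one.
Pooled: Diet R 61.9% vs Diet W 50.4%; Diet R is higher overall.

Diet R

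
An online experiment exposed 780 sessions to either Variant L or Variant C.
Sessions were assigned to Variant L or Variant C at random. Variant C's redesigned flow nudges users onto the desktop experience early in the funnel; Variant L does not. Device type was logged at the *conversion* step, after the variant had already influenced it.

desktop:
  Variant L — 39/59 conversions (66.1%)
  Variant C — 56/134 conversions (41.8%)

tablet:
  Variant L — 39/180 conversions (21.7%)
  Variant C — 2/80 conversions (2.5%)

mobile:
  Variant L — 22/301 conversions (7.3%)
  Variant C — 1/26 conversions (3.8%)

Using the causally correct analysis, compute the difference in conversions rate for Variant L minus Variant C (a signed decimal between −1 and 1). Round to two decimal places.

Because the variant influences device type, device type is a post-treatment mediator, not a confounder. Stratifying on it would bias the estimate; the causal effect is the crude pooled difference.
The causal difference is the pooled difference: 0.185 − 0.246 = -0.061.

-0.06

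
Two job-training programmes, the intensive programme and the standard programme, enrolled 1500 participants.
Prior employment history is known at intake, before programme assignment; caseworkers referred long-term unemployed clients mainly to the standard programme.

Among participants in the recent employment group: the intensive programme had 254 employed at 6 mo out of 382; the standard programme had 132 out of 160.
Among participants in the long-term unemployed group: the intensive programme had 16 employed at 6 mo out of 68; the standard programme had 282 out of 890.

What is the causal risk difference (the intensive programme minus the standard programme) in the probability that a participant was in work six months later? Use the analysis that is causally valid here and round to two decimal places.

Prior employment history satisfies the back-door criterion: it is not a descendant of the programme, and it blocks the spurious path from programme to outcome. Adjusting for it (i.e., using the within-prior employment history rates) gives the causal effect.
Adjusting over the population distribution of prior employment history: 0.361·(0.665−0.825) + 0.639·(0.235−0.317) = -0.110.

-0.11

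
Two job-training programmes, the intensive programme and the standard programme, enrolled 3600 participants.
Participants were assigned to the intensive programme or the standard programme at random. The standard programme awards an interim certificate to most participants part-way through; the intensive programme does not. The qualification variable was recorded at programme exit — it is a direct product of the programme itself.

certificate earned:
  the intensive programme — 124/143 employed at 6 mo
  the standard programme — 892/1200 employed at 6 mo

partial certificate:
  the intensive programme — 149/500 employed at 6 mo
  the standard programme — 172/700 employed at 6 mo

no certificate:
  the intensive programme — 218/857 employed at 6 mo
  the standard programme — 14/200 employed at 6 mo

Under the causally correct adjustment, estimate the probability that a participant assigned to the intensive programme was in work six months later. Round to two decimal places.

0.33

The qualification attained during the programme-specific comparison favours the intensive programme throughout, but the pooled figures favour the standard programme. The question is whether to condition on qualification attained during the programme.
Qualification attained during the programme lies on the pathway programme → qualification attained during the programme → outcome, so adjusting for it blocks the indirect effect. For the total causal effect of programme, use the unadjusted pooled rates.
So P(outcome | do(the intensive programme)) is just the pooled rate for the intensive programme: 491/1500 = 0.327.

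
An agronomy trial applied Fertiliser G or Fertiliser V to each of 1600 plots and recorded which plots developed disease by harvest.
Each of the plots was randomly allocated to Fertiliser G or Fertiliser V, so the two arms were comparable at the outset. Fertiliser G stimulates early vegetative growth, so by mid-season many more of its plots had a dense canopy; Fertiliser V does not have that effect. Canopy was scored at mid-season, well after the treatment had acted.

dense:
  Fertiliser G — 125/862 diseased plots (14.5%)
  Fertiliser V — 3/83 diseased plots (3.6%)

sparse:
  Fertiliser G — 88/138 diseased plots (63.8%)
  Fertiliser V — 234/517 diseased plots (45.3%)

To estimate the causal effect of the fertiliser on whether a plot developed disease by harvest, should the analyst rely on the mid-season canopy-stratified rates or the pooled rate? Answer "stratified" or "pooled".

Within every mid-season canopy level Fertiliser V has the lower rate, yet pooled Fertiliser G does — Simpson's reversal.
Mid-season canopy is recorded after the fertiliser and is itself shifted by it — it sits on the causal path from fertiliser to outcome. Conditioning on a mediator would strip out part of the effect we want; the pooled comparison gives the total causal effect.
Pooled: Fertiliser G 21.3% vs Fertiliser V 39.5%; Fertiliser G is lower overall.

pooled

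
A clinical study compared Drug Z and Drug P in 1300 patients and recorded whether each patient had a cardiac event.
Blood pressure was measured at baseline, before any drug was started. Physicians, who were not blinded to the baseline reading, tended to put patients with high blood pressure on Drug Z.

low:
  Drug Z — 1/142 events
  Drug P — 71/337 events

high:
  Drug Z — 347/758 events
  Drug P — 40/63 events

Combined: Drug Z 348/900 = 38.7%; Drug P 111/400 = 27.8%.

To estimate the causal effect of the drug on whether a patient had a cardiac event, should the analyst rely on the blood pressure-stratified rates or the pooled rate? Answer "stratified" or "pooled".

The imbalance in blood pressure arose from how patients were allocated, not from anything the drug did; and blood pressure independently affects the outcome. The pooled gap is confounded — condition on blood pressure.
Within each level — low: 0.7% vs 21.1%; high: 45.8% vs 63.5% — Drug Z is lower every time.

stratified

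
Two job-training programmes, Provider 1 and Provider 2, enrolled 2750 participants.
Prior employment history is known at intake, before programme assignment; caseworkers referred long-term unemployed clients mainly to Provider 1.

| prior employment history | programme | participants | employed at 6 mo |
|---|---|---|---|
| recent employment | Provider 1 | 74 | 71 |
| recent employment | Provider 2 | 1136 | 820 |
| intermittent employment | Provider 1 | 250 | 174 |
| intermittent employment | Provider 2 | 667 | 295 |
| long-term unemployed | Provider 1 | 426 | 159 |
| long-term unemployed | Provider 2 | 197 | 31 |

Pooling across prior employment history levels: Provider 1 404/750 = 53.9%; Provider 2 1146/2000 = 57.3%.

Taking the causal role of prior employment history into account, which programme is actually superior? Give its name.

Provider 1

Within every prior employment history level Provider 1 has the higher rate, yet pooled Provider 2 does — Simpson's reversal.
Prior employment history is set before the programme has any effect — it is not caused by the programme — and it independently drives the outcome. That makes it a confounder, so the causal comparison is within prior employment history levels.
Within each level — recent employment: 95.9% vs 72.2%; intermittent employment: 69.6% vs 44.2%; long-term unemployed: 37.3% vs 15.7% — Provider 1 is higher every time.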